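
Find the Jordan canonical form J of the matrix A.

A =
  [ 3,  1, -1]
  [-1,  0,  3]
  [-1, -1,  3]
J_3(2)

The characteristic polynomial is
  det(x·I − A) = x^3 - 6*x^2 + 12*x - 8 = (x - 2)^3

Eigenvalues and multiplicities (the geometric multiplicity of λ is n − rank(A − λI), which equals the number of Jordan blocks for λ):
  λ = 2: algebraic multiplicity = 3, geometric multiplicity = 1

Determining the block sizes for each eigenvalue:
  λ = 2: one block (gm = 1), so the single block has size am = 3 → block sizes [3]

Assembling the blocks gives a Jordan form
J =
  [2, 1, 0]
  [0, 2, 1]
  [0, 0, 2]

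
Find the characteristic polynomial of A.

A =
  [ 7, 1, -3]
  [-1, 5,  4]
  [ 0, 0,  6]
x^3 - 18*x^2 + 108*x - 216

Expanding det(x·I − A) (e.g. by cofactor expansion or by noting that A is similar to its Jordan form J, which has the same characteristic polynomial as A) gives
  χ_A(x) = x^3 - 18*x^2 + 108*x - 216
which factors as (x - 6)^3. The eigenvalues (with algebraic multiplicities) are λ = 6 with multiplicity 3.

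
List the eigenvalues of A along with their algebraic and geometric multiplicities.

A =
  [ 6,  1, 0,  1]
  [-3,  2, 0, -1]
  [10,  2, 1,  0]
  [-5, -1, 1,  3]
λ = 3: alg = 4, geom = 2

Step 1 — factor the characteristic polynomial to read off the algebraic multiplicities:
  χ_A(x) = (x - 3)^4

Step 2 — compute geometric multiplicities via the rank-nullity identity g(λ) = n − rank(A − λI):
  rank(A − (3)·I) = 2, so dim ker(A − (3)·I) = n − 2 = 2

Summary:
  λ = 3: algebraic multiplicity = 4, geometric multiplicity = 2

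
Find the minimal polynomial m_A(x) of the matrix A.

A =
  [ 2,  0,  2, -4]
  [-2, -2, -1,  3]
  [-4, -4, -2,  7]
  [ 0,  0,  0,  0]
x^4 + 2*x^3

The characteristic polynomial is χ_A(x) = x^3*(x + 2), so the eigenvalues are known. The minimal polynomial is
  m_A(x) = Π_λ (x − λ)^{k_λ}
where k_λ is the size of the *largest* Jordan block for λ (equivalently, the smallest k with (A − λI)^k v = 0 for every generalised eigenvector v of λ).

  λ = -2: largest Jordan block has size 1, contributing (x + 2)
  λ = 0: largest Jordan block has size 3, contributing (x − 0)^3

So m_A(x) = x^3*(x + 2) = x^4 + 2*x^3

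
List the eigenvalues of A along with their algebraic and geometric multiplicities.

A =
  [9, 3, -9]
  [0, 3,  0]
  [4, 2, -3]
λ = 3: alg = 3, geom = 2

Step 1 — factor the characteristic polynomial to read off the algebraic multiplicities:
  χ_A(x) = (x - 3)^3

Step 2 — compute geometric multiplicities via the rank-nullity identity g(λ) = n − rank(A − λI):
  rank(A − (3)·I) = 1, so dim ker(A − (3)·I) = n − 1 = 2

Summary:
  λ = 3: algebraic multiplicity = 3, geometric multiplicity = 2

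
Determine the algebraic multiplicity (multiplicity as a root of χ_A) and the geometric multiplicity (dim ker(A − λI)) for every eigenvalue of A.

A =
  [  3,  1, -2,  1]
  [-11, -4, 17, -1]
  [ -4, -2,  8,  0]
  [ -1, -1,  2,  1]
λ = 2: alg = 4, geom = 2

Step 1 — factor the characteristic polynomial to read off the algebraic multiplicities:
  χ_A(x) = (x - 2)^4

Step 2 — compute geometric multiplicities via the rank-nullity identity g(λ) = n − rank(A − λI):
  rank(A − (2)·I) = 2, so dim ker(A − (2)·I) = n − 2 = 2

Summary:
  λ = 2: algebraic multiplicity = 4, geometric multiplicity = 2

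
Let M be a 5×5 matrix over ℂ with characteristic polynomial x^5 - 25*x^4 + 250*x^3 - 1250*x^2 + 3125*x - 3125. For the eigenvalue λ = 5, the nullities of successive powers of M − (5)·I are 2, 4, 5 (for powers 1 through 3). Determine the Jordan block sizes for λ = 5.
Block sizes for λ = 5: [3, 2]

From the dimensions of kernels of powers, the number of Jordan blocks of size at least j is d_j − d_{j−1} where d_j = dim ker(N^j) (with d_0 = 0). Computing the differences gives [2, 2, 1].
The number of blocks of size exactly k is (#blocks of size ≥ k) − (#blocks of size ≥ k + 1), so the partition is: 1 block(s) of size 2, 1 block(s) of size 3.
In nonincreasing order the block sizes are [3, 2].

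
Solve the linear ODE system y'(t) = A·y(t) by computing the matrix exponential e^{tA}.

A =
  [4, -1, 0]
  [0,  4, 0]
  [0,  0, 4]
e^{tA} =
  [exp(4*t), -t*exp(4*t), 0]
  [0, exp(4*t), 0]
  [0, 0, exp(4*t)]

Strategy: write A = P · J · P⁻¹ where J is a Jordan canonical form, so e^{tA} = P · e^{tJ} · P⁻¹, and e^{tJ} can be computed block-by-block.

A has Jordan form
J =
  [4, 1, 0]
  [0, 4, 0]
  [0, 0, 4]
(up to reordering of blocks).

Per-block formulas:
  For a 2×2 Jordan block J_2(4): exp(t · J_2(4)) = e^(4t)·(I + t·N), where N is the 2×2 nilpotent shift.
  For a 1×1 block at λ = 4: exp(t · [4]) = [e^(4t)].

After assembling e^{tJ} and conjugating by P, we get:

e^{tA} =
  [exp(4*t), -t*exp(4*t), 0]
  [0, exp(4*t), 0]
  [0, 0, exp(4*t)]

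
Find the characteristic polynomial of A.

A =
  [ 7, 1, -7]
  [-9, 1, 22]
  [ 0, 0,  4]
x^3 - 12*x^2 + 48*x - 64

Expanding det(x·I − A) (e.g. by cofactor expansion or by noting that A is similar to its Jordan form J, which has the same characteristic polynomial as A) gives
  χ_A(x) = x^3 - 12*x^2 + 48*x - 64
which factors as (x - 4)^3. The eigenvalues (with algebraic multiplicities) are λ = 4 with multiplicity 3.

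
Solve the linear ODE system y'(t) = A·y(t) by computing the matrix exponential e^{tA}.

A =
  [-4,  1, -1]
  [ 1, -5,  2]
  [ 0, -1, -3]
e^{tA} =
  [t^2*exp(-4*t)/2 + exp(-4*t), t*exp(-4*t), t^2*exp(-4*t)/2 - t*exp(-4*t)]
  [-t^2*exp(-4*t)/2 + t*exp(-4*t), -t*exp(-4*t) + exp(-4*t), -t^2*exp(-4*t)/2 + 2*t*exp(-4*t)]
  [-t^2*exp(-4*t)/2, -t*exp(-4*t), -t^2*exp(-4*t)/2 + t*exp(-4*t) + exp(-4*t)]

Strategy: write A = P · J · P⁻¹ where J is a Jordan canonical form, so e^{tA} = P · e^{tJ} · P⁻¹, and e^{tJ} can be computed block-by-block.

A has Jordan form
J =
  [-4,  1,  0]
  [ 0, -4,  1]
  [ 0,  0, -4]
(up to reordering of blocks).

Per-block formulas:
  For a 3×3 Jordan block J_3(-4): exp(t · J_3(-4)) = e^(-4t)·(I + t·N + (t^2/2)·N^2), where N is the 3×3 nilpotent shift.

After assembling e^{tJ} and conjugating by P, we get:

e^{tA} =
  [t^2*exp(-4*t)/2 + exp(-4*t), t*exp(-4*t), t^2*exp(-4*t)/2 - t*exp(-4*t)]
  [-t^2*exp(-4*t)/2 + t*exp(-4*t), -t*exp(-4*t) + exp(-4*t), -t^2*exp(-4*t)/2 + 2*t*exp(-4*t)]
  [-t^2*exp(-4*t)/2, -t*exp(-4*t), -t^2*exp(-4*t)/2 + t*exp(-4*t) + exp(-4*t)]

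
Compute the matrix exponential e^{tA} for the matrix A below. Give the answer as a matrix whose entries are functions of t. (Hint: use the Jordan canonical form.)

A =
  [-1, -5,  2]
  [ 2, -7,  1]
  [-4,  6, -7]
e^{tA} =
  [-t^2*exp(-5*t) + 4*t*exp(-5*t) + exp(-5*t), t^2*exp(-5*t) - 5*t*exp(-5*t), -t^2*exp(-5*t)/2 + 2*t*exp(-5*t)]
  [2*t*exp(-5*t), -2*t*exp(-5*t) + exp(-5*t), t*exp(-5*t)]
  [2*t^2*exp(-5*t) - 4*t*exp(-5*t), -2*t^2*exp(-5*t) + 6*t*exp(-5*t), t^2*exp(-5*t) - 2*t*exp(-5*t) + exp(-5*t)]

Strategy: write A = P · J · P⁻¹ where J is a Jordan canonical form, so e^{tA} = P · e^{tJ} · P⁻¹, and e^{tJ} can be computed block-by-block.

A has Jordan form
J =
  [-5,  1,  0]
  [ 0, -5,  1]
  [ 0,  0, -5]
(up to reordering of blocks).

Per-block formulas:
  For a 3×3 Jordan block J_3(-5): exp(t · J_3(-5)) = e^(-5t)·(I + t·N + (t^2/2)·N^2), where N is the 3×3 nilpotent shift.

After assembling e^{tJ} and conjugating by P, we get:

e^{tA} =
  [-t^2*exp(-5*t) + 4*t*exp(-5*t) + exp(-5*t), t^2*exp(-5*t) - 5*t*exp(-5*t), -t^2*exp(-5*t)/2 + 2*t*exp(-5*t)]
  [2*t*exp(-5*t), -2*t*exp(-5*t) + exp(-5*t), t*exp(-5*t)]
  [2*t^2*exp(-5*t) - 4*t*exp(-5*t), -2*t^2*exp(-5*t) + 6*t*exp(-5*t), t^2*exp(-5*t) - 2*t*exp(-5*t) + exp(-5*t)]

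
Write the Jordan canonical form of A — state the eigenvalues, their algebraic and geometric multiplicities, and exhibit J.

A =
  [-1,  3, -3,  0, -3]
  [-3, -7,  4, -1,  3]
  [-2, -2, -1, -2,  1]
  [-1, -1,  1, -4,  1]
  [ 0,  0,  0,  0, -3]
J_1(-4) ⊕ J_2(-3) ⊕ J_2(-3)

The characteristic polynomial is
  det(x·I − A) = x^5 + 16*x^4 + 102*x^3 + 324*x^2 + 513*x + 324 = (x + 3)^4*(x + 4)

Eigenvalues and multiplicities (the geometric multiplicity of λ is n − rank(A − λI), which equals the number of Jordan blocks for λ):
  λ = -4: algebraic multiplicity = 1, geometric multiplicity = 1
  λ = -3: algebraic multiplicity = 4, geometric multiplicity = 2

Determining the block sizes for each eigenvalue:
  λ = -4: one block (gm = 1), so the single block has size am = 1 → block sizes [1]
  λ = -3: with am = 4 and gm = 2, the partition is not yet determined (e.g. several partitions of 4 into 2 parts exist). Let N = A − (-3)·I. Computing rank(N^1) = 3, rank(N^2) = 1; the number of blocks of size ≥ j is rank(N^{j−1}) − rank(N^j), giving [2, 2]. So we have 2 block(s) of size 2 → block sizes [2, 2]

Assembling the blocks gives a Jordan form
J =
  [-4,  0,  0,  0,  0]
  [ 0, -3,  1,  0,  0]
  [ 0,  0, -3,  0,  0]
  [ 0,  0,  0, -3,  1]
  [ 0,  0,  0,  0, -3]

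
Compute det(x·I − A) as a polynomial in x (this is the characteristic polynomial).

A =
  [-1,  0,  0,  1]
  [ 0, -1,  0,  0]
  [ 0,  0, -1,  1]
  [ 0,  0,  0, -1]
x^4 + 4*x^3 + 6*x^2 + 4*x + 1

Expanding det(x·I − A) (e.g. by cofactor expansion or by noting that A is similar to its Jordan form J, which has the same characteristic polynomial as A) gives
  χ_A(x) = x^4 + 4*x^3 + 6*x^2 + 4*x + 1
which factors as (x + 1)^4. The eigenvalues (with algebraic multiplicities) are λ = -1 with multiplicity 4.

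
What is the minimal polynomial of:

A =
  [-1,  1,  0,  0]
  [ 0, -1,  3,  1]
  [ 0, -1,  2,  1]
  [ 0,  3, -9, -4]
x^3 + 3*x^2 + 3*x + 1

The characteristic polynomial is χ_A(x) = (x + 1)^4, so the eigenvalues are known. The minimal polynomial is
  m_A(x) = Π_λ (x − λ)^{k_λ}
where k_λ is the size of the *largest* Jordan block for λ (equivalently, the smallest k with (A − λI)^k v = 0 for every generalised eigenvector v of λ).

  λ = -1: largest Jordan block has size 3, contributing (x + 1)^3

So m_A(x) = (x + 1)^3 = x^3 + 3*x^2 + 3*x + 1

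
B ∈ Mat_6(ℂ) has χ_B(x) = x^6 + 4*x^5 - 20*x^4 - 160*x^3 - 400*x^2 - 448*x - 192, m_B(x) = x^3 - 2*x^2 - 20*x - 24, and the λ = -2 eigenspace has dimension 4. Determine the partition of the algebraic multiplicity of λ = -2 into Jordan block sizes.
Block sizes for λ = -2: [2, 1, 1, 1]

Step 1 — from the characteristic polynomial, algebraic multiplicity of λ = -2 is 5. From dim ker(B − (-2)·I) = 4, there are exactly 4 Jordan blocks for λ = -2.
Step 2 — from the minimal polynomial, the factor (x + 2)^2 tells us the largest block for λ = -2 has size 2.
Step 3 — with total size 5, 4 blocks, and largest block 2, the block sizes (in nonincreasing order) are [2, 1, 1, 1].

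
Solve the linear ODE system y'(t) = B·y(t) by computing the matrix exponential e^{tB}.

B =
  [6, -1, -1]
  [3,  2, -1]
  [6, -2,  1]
e^{tB} =
  [3*t*exp(3*t) + exp(3*t), -t*exp(3*t), -t*exp(3*t)]
  [3*t*exp(3*t), -t*exp(3*t) + exp(3*t), -t*exp(3*t)]
  [6*t*exp(3*t), -2*t*exp(3*t), -2*t*exp(3*t) + exp(3*t)]

Strategy: write B = P · J · P⁻¹ where J is a Jordan canonical form, so e^{tB} = P · e^{tJ} · P⁻¹, and e^{tJ} can be computed block-by-block.

B has Jordan form
J =
  [3, 1, 0]
  [0, 3, 0]
  [0, 0, 3]
(up to reordering of blocks).

Per-block formulas:
  For a 1×1 block at λ = 3: exp(t · [3]) = [e^(3t)].
  For a 2×2 Jordan block J_2(3): exp(t · J_2(3)) = e^(3t)·(I + t·N), where N is the 2×2 nilpotent shift.

After assembling e^{tJ} and conjugating by P, we get:

e^{tB} =
  [3*t*exp(3*t) + exp(3*t), -t*exp(3*t), -t*exp(3*t)]
  [3*t*exp(3*t), -t*exp(3*t) + exp(3*t), -t*exp(3*t)]
  [6*t*exp(3*t), -2*t*exp(3*t), -2*t*exp(3*t) + exp(3*t)]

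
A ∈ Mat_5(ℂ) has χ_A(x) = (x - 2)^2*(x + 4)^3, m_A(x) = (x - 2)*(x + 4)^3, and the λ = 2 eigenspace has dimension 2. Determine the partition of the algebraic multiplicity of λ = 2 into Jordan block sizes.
Block sizes for λ = 2: [1, 1]

Step 1 — from the characteristic polynomial, algebraic multiplicity of λ = 2 is 2. From dim ker(A − (2)·I) = 2, there are exactly 2 Jordan blocks for λ = 2.
Step 2 — from the minimal polynomial, the factor (x − 2) tells us the largest block for λ = 2 has size 1.
Step 3 — with total size 2, 2 blocks, and largest block 1, the block sizes (in nonincreasing order) are [1, 1].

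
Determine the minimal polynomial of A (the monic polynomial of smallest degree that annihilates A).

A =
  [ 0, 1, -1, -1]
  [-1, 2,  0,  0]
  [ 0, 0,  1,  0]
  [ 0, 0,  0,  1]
x^3 - 3*x^2 + 3*x - 1

The characteristic polynomial is χ_A(x) = (x - 1)^4, so the eigenvalues are known. The minimal polynomial is
  m_A(x) = Π_λ (x − λ)^{k_λ}
where k_λ is the size of the *largest* Jordan block for λ (equivalently, the smallest k with (A − λI)^k v = 0 for every generalised eigenvector v of λ).

  λ = 1: largest Jordan block has size 3, contributing (x − 1)^3

So m_A(x) = (x - 1)^3 = x^3 - 3*x^2 + 3*x - 1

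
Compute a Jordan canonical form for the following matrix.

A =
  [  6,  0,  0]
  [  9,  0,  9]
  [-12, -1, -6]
J_2(-3) ⊕ J_1(6)

The characteristic polynomial is
  det(x·I − A) = x^3 - 27*x - 54 = (x - 6)*(x + 3)^2

Eigenvalues and multiplicities (the geometric multiplicity of λ is n − rank(A − λI), which equals the number of Jordan blocks for λ):
  λ = -3: algebraic multiplicity = 2, geometric multiplicity = 1
  λ = 6: algebraic multiplicity = 1, geometric multiplicity = 1

Determining the block sizes for each eigenvalue:
  λ = -3: one block (gm = 1), so the single block has size am = 2 → block sizes [2]
  λ = 6: one block (gm = 1), so the single block has size am = 1 → block sizes [1]

Assembling the blocks gives a Jordan form
J =
  [-3,  1, 0]
  [ 0, -3, 0]
  [ 0,  0, 6]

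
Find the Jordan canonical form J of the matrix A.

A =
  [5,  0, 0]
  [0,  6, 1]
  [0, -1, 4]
J_2(5) ⊕ J_1(5)

The characteristic polynomial is
  det(x·I − A) = x^3 - 15*x^2 + 75*x - 125 = (x - 5)^3

Eigenvalues and multiplicities (the geometric multiplicity of λ is n − rank(A − λI), which equals the number of Jordan blocks for λ):
  λ = 5: algebraic multiplicity = 3, geometric multiplicity = 2

Determining the block sizes for each eigenvalue:
  λ = 5: 2 blocks summing to 3 forces exactly one block of size 2 and the rest size 1 → block sizes [2, 1]

Assembling the blocks gives a Jordan form
J =
  [5, 1, 0]
  [0, 5, 0]
  [0, 0, 5]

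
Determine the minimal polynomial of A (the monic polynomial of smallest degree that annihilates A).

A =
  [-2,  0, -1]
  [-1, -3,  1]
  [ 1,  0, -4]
x^2 + 6*x + 9

The characteristic polynomial is χ_A(x) = (x + 3)^3, so the eigenvalues are known. The minimal polynomial is
  m_A(x) = Π_λ (x − λ)^{k_λ}
where k_λ is the size of the *largest* Jordan block for λ (equivalently, the smallest k with (A − λI)^k v = 0 for every generalised eigenvector v of λ).

  λ = -3: largest Jordan block has size 2, contributing (x + 3)^2

So m_A(x) = (x + 3)^2 = x^2 + 6*x + 9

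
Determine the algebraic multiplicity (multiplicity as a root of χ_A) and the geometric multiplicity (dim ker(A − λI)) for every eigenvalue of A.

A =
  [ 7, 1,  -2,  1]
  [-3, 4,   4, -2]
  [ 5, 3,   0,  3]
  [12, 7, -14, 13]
λ = 6: alg = 4, geom = 2

Step 1 — factor the characteristic polynomial to read off the algebraic multiplicities:
  χ_A(x) = (x - 6)^4

Step 2 — compute geometric multiplicities via the rank-nullity identity g(λ) = n − rank(A − λI):
  rank(A − (6)·I) = 2, so dim ker(A − (6)·I) = n − 2 = 2

Summary:
  λ = 6: algebraic multiplicity = 4, geometric multiplicity = 2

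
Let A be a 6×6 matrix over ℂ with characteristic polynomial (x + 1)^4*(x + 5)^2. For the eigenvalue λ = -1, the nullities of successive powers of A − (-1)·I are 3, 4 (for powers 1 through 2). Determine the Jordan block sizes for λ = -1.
Block sizes for λ = -1: [2, 1, 1]

From the dimensions of kernels of powers, the number of Jordan blocks of size at least j is d_j − d_{j−1} where d_j = dim ker(N^j) (with d_0 = 0). Computing the differences gives [3, 1].
The number of blocks of size exactly k is (#blocks of size ≥ k) − (#blocks of size ≥ k + 1), so the partition is: 2 block(s) of size 1, 1 block(s) of size 2.
In nonincreasing order the block sizes are [2, 1, 1].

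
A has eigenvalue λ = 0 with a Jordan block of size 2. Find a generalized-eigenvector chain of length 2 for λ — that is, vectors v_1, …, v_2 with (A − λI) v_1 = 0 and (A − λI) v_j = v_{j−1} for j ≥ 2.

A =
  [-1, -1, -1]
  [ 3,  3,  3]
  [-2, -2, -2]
A Jordan chain for λ = 0 of length 2:
v_1 = (-1, 3, -2)ᵀ
v_2 = (1, 0, 0)ᵀ

Let N = A − (0)·I. We want v_2 with N^2 v_2 = 0 but N^1 v_2 ≠ 0; then v_{j-1} := N · v_j for j = 2, …, 2.

Pick v_2 = (1, 0, 0)ᵀ.
Then v_1 = N · v_2 = (-1, 3, -2)ᵀ.

Sanity check: (A − (0)·I) v_1 = (0, 0, 0)ᵀ = 0. ✓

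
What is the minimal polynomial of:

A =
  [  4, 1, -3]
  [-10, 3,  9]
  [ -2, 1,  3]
x^3 - 10*x^2 + 28*x - 24

The characteristic polynomial is χ_A(x) = (x - 6)*(x - 2)^2, so the eigenvalues are known. The minimal polynomial is
  m_A(x) = Π_λ (x − λ)^{k_λ}
where k_λ is the size of the *largest* Jordan block for λ (equivalently, the smallest k with (A − λI)^k v = 0 for every generalised eigenvector v of λ).

  λ = 2: largest Jordan block has size 2, contributing (x − 2)^2
  λ = 6: largest Jordan block has size 1, contributing (x − 6)

So m_A(x) = (x - 6)*(x - 2)^2 = x^3 - 10*x^2 + 28*x - 24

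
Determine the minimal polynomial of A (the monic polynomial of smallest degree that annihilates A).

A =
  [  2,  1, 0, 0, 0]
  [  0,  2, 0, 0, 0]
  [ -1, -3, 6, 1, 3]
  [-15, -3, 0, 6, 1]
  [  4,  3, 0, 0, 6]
x^5 - 22*x^4 + 184*x^3 - 720*x^2 + 1296*x - 864

The characteristic polynomial is χ_A(x) = (x - 6)^3*(x - 2)^2, so the eigenvalues are known. The minimal polynomial is
  m_A(x) = Π_λ (x − λ)^{k_λ}
where k_λ is the size of the *largest* Jordan block for λ (equivalently, the smallest k with (A − λI)^k v = 0 for every generalised eigenvector v of λ).

  λ = 2: largest Jordan block has size 2, contributing (x − 2)^2
  λ = 6: largest Jordan block has size 3, contributing (x − 6)^3

So m_A(x) = (x - 6)^3*(x - 2)^2 = x^5 - 22*x^4 + 184*x^3 - 720*x^2 + 1296*x - 864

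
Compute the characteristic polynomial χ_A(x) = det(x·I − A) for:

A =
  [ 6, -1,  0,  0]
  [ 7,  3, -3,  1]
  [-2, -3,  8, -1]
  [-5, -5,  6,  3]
x^4 - 20*x^3 + 150*x^2 - 500*x + 625

Expanding det(x·I − A) (e.g. by cofactor expansion or by noting that A is similar to its Jordan form J, which has the same characteristic polynomial as A) gives
  χ_A(x) = x^4 - 20*x^3 + 150*x^2 - 500*x + 625
which factors as (x - 5)^4. The eigenvalues (with algebraic multiplicities) are λ = 5 with multiplicity 4.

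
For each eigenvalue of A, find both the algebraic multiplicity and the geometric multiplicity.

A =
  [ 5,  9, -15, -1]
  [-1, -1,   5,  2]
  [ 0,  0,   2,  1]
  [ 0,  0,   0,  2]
λ = 2: alg = 4, geom = 2

Step 1 — factor the characteristic polynomial to read off the algebraic multiplicities:
  χ_A(x) = (x - 2)^4

Step 2 — compute geometric multiplicities via the rank-nullity identity g(λ) = n − rank(A − λI):
  rank(A − (2)·I) = 2, so dim ker(A − (2)·I) = n − 2 = 2

Summary:
  λ = 2: algebraic multiplicity = 4, geometric multiplicity = 2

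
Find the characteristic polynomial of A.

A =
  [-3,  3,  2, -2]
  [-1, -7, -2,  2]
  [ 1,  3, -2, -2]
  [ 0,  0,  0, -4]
x^4 + 16*x^3 + 96*x^2 + 256*x + 256

Expanding det(x·I − A) (e.g. by cofactor expansion or by noting that A is similar to its Jordan form J, which has the same characteristic polynomial as A) gives
  χ_A(x) = x^4 + 16*x^3 + 96*x^2 + 256*x + 256
which factors as (x + 4)^4. The eigenvalues (with algebraic multiplicities) are λ = -4 with multiplicity 4.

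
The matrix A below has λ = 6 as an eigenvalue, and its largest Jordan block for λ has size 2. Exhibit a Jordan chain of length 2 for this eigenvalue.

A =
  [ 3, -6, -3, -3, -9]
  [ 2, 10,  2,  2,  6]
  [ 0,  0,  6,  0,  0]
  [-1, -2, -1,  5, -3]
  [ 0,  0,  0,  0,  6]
A Jordan chain for λ = 6 of length 2:
v_1 = (-3, 2, 0, -1, 0)ᵀ
v_2 = (1, 0, 0, 0, 0)ᵀ

Let N = A − (6)·I. We want v_2 with N^2 v_2 = 0 but N^1 v_2 ≠ 0; then v_{j-1} := N · v_j for j = 2, …, 2.

Pick v_2 = (1, 0, 0, 0, 0)ᵀ.
Then v_1 = N · v_2 = (-3, 2, 0, -1, 0)ᵀ.

Sanity check: (A − (6)·I) v_1 = (0, 0, 0, 0, 0)ᵀ = 0. ✓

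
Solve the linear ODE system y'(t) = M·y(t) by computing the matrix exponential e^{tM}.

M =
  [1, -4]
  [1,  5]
e^{tM} =
  [-2*t*exp(3*t) + exp(3*t), -4*t*exp(3*t)]
  [t*exp(3*t), 2*t*exp(3*t) + exp(3*t)]

Strategy: write M = P · J · P⁻¹ where J is a Jordan canonical form, so e^{tM} = P · e^{tJ} · P⁻¹, and e^{tJ} can be computed block-by-block.

M has Jordan form
J =
  [3, 1]
  [0, 3]
(up to reordering of blocks).

Per-block formulas:
  For a 2×2 Jordan block J_2(3): exp(t · J_2(3)) = e^(3t)·(I + t·N), where N is the 2×2 nilpotent shift.

After assembling e^{tJ} and conjugating by P, we get:

e^{tM} =
  [-2*t*exp(3*t) + exp(3*t), -4*t*exp(3*t)]
  [t*exp(3*t), 2*t*exp(3*t) + exp(3*t)]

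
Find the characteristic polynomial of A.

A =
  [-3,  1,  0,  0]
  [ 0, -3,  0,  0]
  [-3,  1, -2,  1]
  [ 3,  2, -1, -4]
x^4 + 12*x^3 + 54*x^2 + 108*x + 81

Expanding det(x·I − A) (e.g. by cofactor expansion or by noting that A is similar to its Jordan form J, which has the same characteristic polynomial as A) gives
  χ_A(x) = x^4 + 12*x^3 + 54*x^2 + 108*x + 81
which factors as (x + 3)^4. The eigenvalues (with algebraic multiplicities) are λ = -3 with multiplicity 4.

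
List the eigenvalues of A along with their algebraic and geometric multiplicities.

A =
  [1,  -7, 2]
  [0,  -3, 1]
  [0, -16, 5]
λ = 1: alg = 3, geom = 1

Step 1 — factor the characteristic polynomial to read off the algebraic multiplicities:
  χ_A(x) = (x - 1)^3

Step 2 — compute geometric multiplicities via the rank-nullity identity g(λ) = n − rank(A − λI):
  rank(A − (1)·I) = 2, so dim ker(A − (1)·I) = n − 2 = 1

Summary:
  λ = 1: algebraic multiplicity = 3, geometric multiplicity = 1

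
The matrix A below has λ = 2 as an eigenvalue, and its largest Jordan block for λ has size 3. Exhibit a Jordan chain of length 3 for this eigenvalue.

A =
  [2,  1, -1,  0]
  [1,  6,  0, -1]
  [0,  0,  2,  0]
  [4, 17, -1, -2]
A Jordan chain for λ = 2 of length 3:
v_1 = (1, 0, 0, 1)ᵀ
v_2 = (0, 1, 0, 4)ᵀ
v_3 = (1, 0, 0, 0)ᵀ

Let N = A − (2)·I. We want v_3 with N^3 v_3 = 0 but N^2 v_3 ≠ 0; then v_{j-1} := N · v_j for j = 3, …, 2.

Pick v_3 = (1, 0, 0, 0)ᵀ.
Then v_2 = N · v_3 = (0, 1, 0, 4)ᵀ.
Then v_1 = N · v_2 = (1, 0, 0, 1)ᵀ.

Sanity check: (A − (2)·I) v_1 = (0, 0, 0, 0)ᵀ = 0. ✓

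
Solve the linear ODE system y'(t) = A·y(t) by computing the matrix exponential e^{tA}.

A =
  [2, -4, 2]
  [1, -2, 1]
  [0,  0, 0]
e^{tA} =
  [2*t + 1, -4*t, 2*t]
  [t, 1 - 2*t, t]
  [0, 0, 1]

Strategy: write A = P · J · P⁻¹ where J is a Jordan canonical form, so e^{tA} = P · e^{tJ} · P⁻¹, and e^{tJ} can be computed block-by-block.

A has Jordan form
J =
  [0, 1, 0]
  [0, 0, 0]
  [0, 0, 0]
(up to reordering of blocks).

Per-block formulas:
  For a 2×2 Jordan block J_2(0): exp(t · J_2(0)) = e^(0t)·(I + t·N), where N is the 2×2 nilpotent shift.
  For a 1×1 block at λ = 0: exp(t · [0]) = [e^(0t)].

After assembling e^{tJ} and conjugating by P, we get:

e^{tA} =
  [2*t + 1, -4*t, 2*t]
  [t, 1 - 2*t, t]
  [0, 0, 1]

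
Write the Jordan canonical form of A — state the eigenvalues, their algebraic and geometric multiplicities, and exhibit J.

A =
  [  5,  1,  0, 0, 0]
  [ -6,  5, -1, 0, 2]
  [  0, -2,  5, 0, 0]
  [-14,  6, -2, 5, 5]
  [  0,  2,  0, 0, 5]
J_3(5) ⊕ J_2(5)

The characteristic polynomial is
  det(x·I − A) = x^5 - 25*x^4 + 250*x^3 - 1250*x^2 + 3125*x - 3125 = (x - 5)^5

Eigenvalues and multiplicities (the geometric multiplicity of λ is n − rank(A − λI), which equals the number of Jordan blocks for λ):
  λ = 5: algebraic multiplicity = 5, geometric multiplicity = 2

Determining the block sizes for each eigenvalue:
  λ = 5: with am = 5 and gm = 2, the partition is not yet determined (e.g. several partitions of 5 into 2 parts exist). Let N = A − (5)·I. Computing rank(N^1) = 3, rank(N^2) = 1, rank(N^3) = 0; the number of blocks of size ≥ j is rank(N^{j−1}) − rank(N^j), giving [2, 2, 1]. So we have 1 block(s) of size 3, 1 block(s) of size 2 → block sizes [3, 2]

Assembling the blocks gives a Jordan form
J =
  [5, 1, 0, 0, 0]
  [0, 5, 1, 0, 0]
  [0, 0, 5, 0, 0]
  [0, 0, 0, 5, 1]
  [0, 0, 0, 0, 5]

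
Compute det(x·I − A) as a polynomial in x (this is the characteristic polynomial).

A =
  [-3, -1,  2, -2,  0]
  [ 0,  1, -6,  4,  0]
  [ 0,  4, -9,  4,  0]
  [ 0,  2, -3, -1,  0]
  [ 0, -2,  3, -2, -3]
x^5 + 15*x^4 + 90*x^3 + 270*x^2 + 405*x + 243

Expanding det(x·I − A) (e.g. by cofactor expansion or by noting that A is similar to its Jordan form J, which has the same characteristic polynomial as A) gives
  χ_A(x) = x^5 + 15*x^4 + 90*x^3 + 270*x^2 + 405*x + 243
which factors as (x + 3)^5. The eigenvalues (with algebraic multiplicities) are λ = -3 with multiplicity 5.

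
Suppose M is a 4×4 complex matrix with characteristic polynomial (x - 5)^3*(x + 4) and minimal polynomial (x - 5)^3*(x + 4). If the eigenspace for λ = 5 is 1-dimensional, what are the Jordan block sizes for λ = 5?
Block sizes for λ = 5: [3]

Step 1 — from the characteristic polynomial, algebraic multiplicity of λ = 5 is 3. From dim ker(M − (5)·I) = 1, there are exactly 1 Jordan blocks for λ = 5.
Step 2 — from the minimal polynomial, the factor (x − 5)^3 tells us the largest block for λ = 5 has size 3.
Step 3 — with total size 3, 1 blocks, and largest block 3, the block sizes (in nonincreasing order) are [3].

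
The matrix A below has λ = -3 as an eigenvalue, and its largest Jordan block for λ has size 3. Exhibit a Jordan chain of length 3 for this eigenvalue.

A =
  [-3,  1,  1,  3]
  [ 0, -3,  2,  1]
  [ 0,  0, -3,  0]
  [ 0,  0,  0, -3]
A Jordan chain for λ = -3 of length 3:
v_1 = (2, 0, 0, 0)ᵀ
v_2 = (1, 2, 0, 0)ᵀ
v_3 = (0, 0, 1, 0)ᵀ

Let N = A − (-3)·I. We want v_3 with N^3 v_3 = 0 but N^2 v_3 ≠ 0; then v_{j-1} := N · v_j for j = 3, …, 2.

Pick v_3 = (0, 0, 1, 0)ᵀ.
Then v_2 = N · v_3 = (1, 2, 0, 0)ᵀ.
Then v_1 = N · v_2 = (2, 0, 0, 0)ᵀ.

Sanity check: (A − (-3)·I) v_1 = (0, 0, 0, 0)ᵀ = 0. ✓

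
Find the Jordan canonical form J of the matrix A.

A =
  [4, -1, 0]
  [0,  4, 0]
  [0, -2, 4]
J_2(4) ⊕ J_1(4)

The characteristic polynomial is
  det(x·I − A) = x^3 - 12*x^2 + 48*x - 64 = (x - 4)^3

Eigenvalues and multiplicities (the geometric multiplicity of λ is n − rank(A − λI), which equals the number of Jordan blocks for λ):
  λ = 4: algebraic multiplicity = 3, geometric multiplicity = 2

Determining the block sizes for each eigenvalue:
  λ = 4: 2 blocks summing to 3 forces exactly one block of size 2 and the rest size 1 → block sizes [2, 1]

Assembling the blocks gives a Jordan form
J =
  [4, 1, 0]
  [0, 4, 0]
  [0, 0, 4]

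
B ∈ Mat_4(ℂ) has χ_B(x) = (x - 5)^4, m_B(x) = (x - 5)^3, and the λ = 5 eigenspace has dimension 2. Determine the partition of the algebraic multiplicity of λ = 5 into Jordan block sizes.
Block sizes for λ = 5: [3, 1]

Step 1 — from the characteristic polynomial, algebraic multiplicity of λ = 5 is 4. From dim ker(B − (5)·I) = 2, there are exactly 2 Jordan blocks for λ = 5.
Step 2 — from the minimal polynomial, the factor (x − 5)^3 tells us the largest block for λ = 5 has size 3.
Step 3 — with total size 4, 2 blocks, and largest block 3, the block sizes (in nonincreasing order) are [3, 1].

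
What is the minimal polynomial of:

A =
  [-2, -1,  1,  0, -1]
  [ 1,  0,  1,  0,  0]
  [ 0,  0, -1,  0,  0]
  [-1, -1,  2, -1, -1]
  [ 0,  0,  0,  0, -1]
x^3 + 3*x^2 + 3*x + 1

The characteristic polynomial is χ_A(x) = (x + 1)^5, so the eigenvalues are known. The minimal polynomial is
  m_A(x) = Π_λ (x − λ)^{k_λ}
where k_λ is the size of the *largest* Jordan block for λ (equivalently, the smallest k with (A − λI)^k v = 0 for every generalised eigenvector v of λ).

  λ = -1: largest Jordan block has size 3, contributing (x + 1)^3

So m_A(x) = (x + 1)^3 = x^3 + 3*x^2 + 3*x + 1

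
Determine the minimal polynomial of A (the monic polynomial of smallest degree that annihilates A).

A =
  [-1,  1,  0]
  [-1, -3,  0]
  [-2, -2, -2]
x^2 + 4*x + 4

The characteristic polynomial is χ_A(x) = (x + 2)^3, so the eigenvalues are known. The minimal polynomial is
  m_A(x) = Π_λ (x − λ)^{k_λ}
where k_λ is the size of the *largest* Jordan block for λ (equivalently, the smallest k with (A − λI)^k v = 0 for every generalised eigenvector v of λ).

  λ = -2: largest Jordan block has size 2, contributing (x + 2)^2

So m_A(x) = (x + 2)^2 = x^2 + 4*x + 4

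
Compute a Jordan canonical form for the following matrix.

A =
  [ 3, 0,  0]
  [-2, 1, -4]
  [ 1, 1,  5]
J_2(3) ⊕ J_1(3)

The characteristic polynomial is
  det(x·I − A) = x^3 - 9*x^2 + 27*x - 27 = (x - 3)^3

Eigenvalues and multiplicities (the geometric multiplicity of λ is n − rank(A − λI), which equals the number of Jordan blocks for λ):
  λ = 3: algebraic multiplicity = 3, geometric multiplicity = 2

Determining the block sizes for each eigenvalue:
  λ = 3: 2 blocks summing to 3 forces exactly one block of size 2 and the rest size 1 → block sizes [2, 1]

Assembling the blocks gives a Jordan form
J =
  [3, 1, 0]
  [0, 3, 0]
  [0, 0, 3]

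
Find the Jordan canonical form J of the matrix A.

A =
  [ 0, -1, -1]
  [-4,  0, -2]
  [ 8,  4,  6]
J_2(2) ⊕ J_1(2)

The characteristic polynomial is
  det(x·I − A) = x^3 - 6*x^2 + 12*x - 8 = (x - 2)^3

Eigenvalues and multiplicities (the geometric multiplicity of λ is n − rank(A − λI), which equals the number of Jordan blocks for λ):
  λ = 2: algebraic multiplicity = 3, geometric multiplicity = 2

Determining the block sizes for each eigenvalue:
  λ = 2: 2 blocks summing to 3 forces exactly one block of size 2 and the rest size 1 → block sizes [2, 1]

Assembling the blocks gives a Jordan form
J =
  [2, 1, 0]
  [0, 2, 0]
  [0, 0, 2]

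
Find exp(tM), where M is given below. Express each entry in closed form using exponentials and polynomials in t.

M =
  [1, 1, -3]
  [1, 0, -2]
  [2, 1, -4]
e^{tM} =
  [-t^2*exp(-t)/2 + 2*t*exp(-t) + exp(-t), t*exp(-t), t^2*exp(-t)/2 - 3*t*exp(-t)]
  [-t^2*exp(-t)/2 + t*exp(-t), t*exp(-t) + exp(-t), t^2*exp(-t)/2 - 2*t*exp(-t)]
  [-t^2*exp(-t)/2 + 2*t*exp(-t), t*exp(-t), t^2*exp(-t)/2 - 3*t*exp(-t) + exp(-t)]

Strategy: write M = P · J · P⁻¹ where J is a Jordan canonical form, so e^{tM} = P · e^{tJ} · P⁻¹, and e^{tJ} can be computed block-by-block.

M has Jordan form
J =
  [-1,  1,  0]
  [ 0, -1,  1]
  [ 0,  0, -1]
(up to reordering of blocks).

Per-block formulas:
  For a 3×3 Jordan block J_3(-1): exp(t · J_3(-1)) = e^(-1t)·(I + t·N + (t^2/2)·N^2), where N is the 3×3 nilpotent shift.

After assembling e^{tJ} and conjugating by P, we get:

e^{tM} =
  [-t^2*exp(-t)/2 + 2*t*exp(-t) + exp(-t), t*exp(-t), t^2*exp(-t)/2 - 3*t*exp(-t)]
  [-t^2*exp(-t)/2 + t*exp(-t), t*exp(-t) + exp(-t), t^2*exp(-t)/2 - 2*t*exp(-t)]
  [-t^2*exp(-t)/2 + 2*t*exp(-t), t*exp(-t), t^2*exp(-t)/2 - 3*t*exp(-t) + exp(-t)]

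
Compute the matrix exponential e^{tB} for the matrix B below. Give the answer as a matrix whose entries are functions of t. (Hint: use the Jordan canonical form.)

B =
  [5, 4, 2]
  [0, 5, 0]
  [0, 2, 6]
e^{tB} =
  [exp(5*t), 4*exp(6*t) - 4*exp(5*t), 2*exp(6*t) - 2*exp(5*t)]
  [0, exp(5*t), 0]
  [0, 2*exp(6*t) - 2*exp(5*t), exp(6*t)]

Strategy: write B = P · J · P⁻¹ where J is a Jordan canonical form, so e^{tB} = P · e^{tJ} · P⁻¹, and e^{tJ} can be computed block-by-block.

B has Jordan form
J =
  [5, 0, 0]
  [0, 5, 0]
  [0, 0, 6]
(up to reordering of blocks).

Per-block formulas:
  For a 1×1 block at λ = 5: exp(t · [5]) = [e^(5t)].
  For a 1×1 block at λ = 6: exp(t · [6]) = [e^(6t)].

After assembling e^{tJ} and conjugating by P, we get:

e^{tB} =
  [exp(5*t), 4*exp(6*t) - 4*exp(5*t), 2*exp(6*t) - 2*exp(5*t)]
  [0, exp(5*t), 0]
  [0, 2*exp(6*t) - 2*exp(5*t), exp(6*t)]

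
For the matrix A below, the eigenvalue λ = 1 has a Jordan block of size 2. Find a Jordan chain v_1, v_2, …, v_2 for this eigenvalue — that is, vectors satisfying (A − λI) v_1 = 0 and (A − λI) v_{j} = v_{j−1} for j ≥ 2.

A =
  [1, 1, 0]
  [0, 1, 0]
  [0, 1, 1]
A Jordan chain for λ = 1 of length 2:
v_1 = (1, 0, 1)ᵀ
v_2 = (0, 1, 0)ᵀ

Let N = A − (1)·I. We want v_2 with N^2 v_2 = 0 but N^1 v_2 ≠ 0; then v_{j-1} := N · v_j for j = 2, …, 2.

Pick v_2 = (0, 1, 0)ᵀ.
Then v_1 = N · v_2 = (1, 0, 1)ᵀ.

Sanity check: (A − (1)·I) v_1 = (0, 0, 0)ᵀ = 0. ✓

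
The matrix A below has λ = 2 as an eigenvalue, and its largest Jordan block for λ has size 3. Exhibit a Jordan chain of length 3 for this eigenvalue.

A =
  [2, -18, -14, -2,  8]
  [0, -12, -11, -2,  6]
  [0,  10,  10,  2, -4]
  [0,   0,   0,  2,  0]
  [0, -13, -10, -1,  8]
A Jordan chain for λ = 2 of length 3:
v_1 = (8, 8, -8, 0, 4)ᵀ
v_2 = (-18, -14, 10, 0, -13)ᵀ
v_3 = (0, 1, 0, 0, 0)ᵀ

Let N = A − (2)·I. We want v_3 with N^3 v_3 = 0 but N^2 v_3 ≠ 0; then v_{j-1} := N · v_j for j = 3, …, 2.

Pick v_3 = (0, 1, 0, 0, 0)ᵀ.
Then v_2 = N · v_3 = (-18, -14, 10, 0, -13)ᵀ.
Then v_1 = N · v_2 = (8, 8, -8, 0, 4)ᵀ.

Sanity check: (A − (2)·I) v_1 = (0, 0, 0, 0, 0)ᵀ = 0. ✓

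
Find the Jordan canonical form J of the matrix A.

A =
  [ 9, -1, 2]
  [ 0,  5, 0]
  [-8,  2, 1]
J_2(5) ⊕ J_1(5)

The characteristic polynomial is
  det(x·I − A) = x^3 - 15*x^2 + 75*x - 125 = (x - 5)^3

Eigenvalues and multiplicities (the geometric multiplicity of λ is n − rank(A − λI), which equals the number of Jordan blocks for λ):
  λ = 5: algebraic multiplicity = 3, geometric multiplicity = 2

Determining the block sizes for each eigenvalue:
  λ = 5: 2 blocks summing to 3 forces exactly one block of size 2 and the rest size 1 → block sizes [2, 1]

Assembling the blocks gives a Jordan form
J =
  [5, 1, 0]
  [0, 5, 0]
  [0, 0, 5]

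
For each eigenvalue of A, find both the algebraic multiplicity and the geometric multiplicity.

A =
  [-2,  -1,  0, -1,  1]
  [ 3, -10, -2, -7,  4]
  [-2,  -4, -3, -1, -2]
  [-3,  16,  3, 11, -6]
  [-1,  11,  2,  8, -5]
λ = -3: alg = 3, geom = 1; λ = 0: alg = 2, geom = 1

Step 1 — factor the characteristic polynomial to read off the algebraic multiplicities:
  χ_A(x) = x^2*(x + 3)^3

Step 2 — compute geometric multiplicities via the rank-nullity identity g(λ) = n − rank(A − λI):
  rank(A − (-3)·I) = 4, so dim ker(A − (-3)·I) = n − 4 = 1
  rank(A − (0)·I) = 4, so dim ker(A − (0)·I) = n − 4 = 1

Summary:
  λ = -3: algebraic multiplicity = 3, geometric multiplicity = 1
  λ = 0: algebraic multiplicity = 2, geometric multiplicity = 1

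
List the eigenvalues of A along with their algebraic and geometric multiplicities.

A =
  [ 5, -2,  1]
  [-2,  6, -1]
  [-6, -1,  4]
λ = 5: alg = 3, geom = 1

Step 1 — factor the characteristic polynomial to read off the algebraic multiplicities:
  χ_A(x) = (x - 5)^3

Step 2 — compute geometric multiplicities via the rank-nullity identity g(λ) = n − rank(A − λI):
  rank(A − (5)·I) = 2, so dim ker(A − (5)·I) = n − 2 = 1

Summary:
  λ = 5: algebraic multiplicity = 3, geometric multiplicity = 1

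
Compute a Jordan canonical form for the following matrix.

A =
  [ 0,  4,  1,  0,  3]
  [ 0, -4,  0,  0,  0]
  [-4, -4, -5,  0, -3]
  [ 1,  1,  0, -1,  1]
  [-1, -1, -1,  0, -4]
J_2(-4) ⊕ J_1(-4) ⊕ J_2(-1)

The characteristic polynomial is
  det(x·I − A) = x^5 + 14*x^4 + 73*x^3 + 172*x^2 + 176*x + 64 = (x + 1)^2*(x + 4)^3

Eigenvalues and multiplicities (the geometric multiplicity of λ is n − rank(A − λI), which equals the number of Jordan blocks for λ):
  λ = -4: algebraic multiplicity = 3, geometric multiplicity = 2
  λ = -1: algebraic multiplicity = 2, geometric multiplicity = 1

Determining the block sizes for each eigenvalue:
  λ = -4: 2 blocks summing to 3 forces exactly one block of size 2 and the rest size 1 → block sizes [2, 1]
  λ = -1: one block (gm = 1), so the single block has size am = 2 → block sizes [2]

Assembling the blocks gives a Jordan form
J =
  [-4,  1,  0,  0,  0]
  [ 0, -4,  0,  0,  0]
  [ 0,  0, -4,  0,  0]
  [ 0,  0,  0, -1,  1]
  [ 0,  0,  0,  0, -1]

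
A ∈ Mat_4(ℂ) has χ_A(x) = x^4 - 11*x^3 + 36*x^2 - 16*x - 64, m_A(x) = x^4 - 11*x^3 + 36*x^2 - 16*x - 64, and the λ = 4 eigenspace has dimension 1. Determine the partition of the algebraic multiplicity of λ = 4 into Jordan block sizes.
Block sizes for λ = 4: [3]

Step 1 — from the characteristic polynomial, algebraic multiplicity of λ = 4 is 3. From dim ker(A − (4)·I) = 1, there are exactly 1 Jordan blocks for λ = 4.
Step 2 — from the minimal polynomial, the factor (x − 4)^3 tells us the largest block for λ = 4 has size 3.
Step 3 — with total size 3, 1 blocks, and largest block 3, the block sizes (in nonincreasing order) are [3].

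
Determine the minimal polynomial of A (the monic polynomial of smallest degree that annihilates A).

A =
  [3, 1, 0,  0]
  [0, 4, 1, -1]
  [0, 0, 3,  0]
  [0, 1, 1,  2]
x^3 - 9*x^2 + 27*x - 27

The characteristic polynomial is χ_A(x) = (x - 3)^4, so the eigenvalues are known. The minimal polynomial is
  m_A(x) = Π_λ (x − λ)^{k_λ}
where k_λ is the size of the *largest* Jordan block for λ (equivalently, the smallest k with (A − λI)^k v = 0 for every generalised eigenvector v of λ).

  λ = 3: largest Jordan block has size 3, contributing (x − 3)^3

So m_A(x) = (x - 3)^3 = x^3 - 9*x^2 + 27*x - 27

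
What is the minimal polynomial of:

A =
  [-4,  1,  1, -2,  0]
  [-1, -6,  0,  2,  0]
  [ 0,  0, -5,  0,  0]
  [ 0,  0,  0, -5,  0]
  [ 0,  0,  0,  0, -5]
x^3 + 15*x^2 + 75*x + 125

The characteristic polynomial is χ_A(x) = (x + 5)^5, so the eigenvalues are known. The minimal polynomial is
  m_A(x) = Π_λ (x − λ)^{k_λ}
where k_λ is the size of the *largest* Jordan block for λ (equivalently, the smallest k with (A − λI)^k v = 0 for every generalised eigenvector v of λ).

  λ = -5: largest Jordan block has size 3, contributing (x + 5)^3

So m_A(x) = (x + 5)^3 = x^3 + 15*x^2 + 75*x + 125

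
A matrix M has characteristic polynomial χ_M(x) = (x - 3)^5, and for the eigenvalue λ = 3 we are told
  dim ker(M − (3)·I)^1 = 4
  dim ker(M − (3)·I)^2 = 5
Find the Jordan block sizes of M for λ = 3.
Block sizes for λ = 3: [2, 1, 1, 1]

From the dimensions of kernels of powers, the number of Jordan blocks of size at least j is d_j − d_{j−1} where d_j = dim ker(N^j) (with d_0 = 0). Computing the differences gives [4, 1].
The number of blocks of size exactly k is (#blocks of size ≥ k) − (#blocks of size ≥ k + 1), so the partition is: 3 block(s) of size 1, 1 block(s) of size 2.
In nonincreasing order the block sizes are [2, 1, 1, 1].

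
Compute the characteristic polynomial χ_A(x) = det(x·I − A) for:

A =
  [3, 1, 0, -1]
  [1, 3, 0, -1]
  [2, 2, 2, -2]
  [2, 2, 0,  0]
x^4 - 8*x^3 + 24*x^2 - 32*x + 16

Expanding det(x·I − A) (e.g. by cofactor expansion or by noting that A is similar to its Jordan form J, which has the same characteristic polynomial as A) gives
  χ_A(x) = x^4 - 8*x^3 + 24*x^2 - 32*x + 16
which factors as (x - 2)^4. The eigenvalues (with algebraic multiplicities) are λ = 2 with multiplicity 4.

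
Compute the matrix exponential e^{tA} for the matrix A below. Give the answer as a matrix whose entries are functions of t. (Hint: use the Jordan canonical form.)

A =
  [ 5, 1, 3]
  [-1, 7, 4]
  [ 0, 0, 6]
e^{tA} =
  [-t*exp(6*t) + exp(6*t), t*exp(6*t), t^2*exp(6*t)/2 + 3*t*exp(6*t)]
  [-t*exp(6*t), t*exp(6*t) + exp(6*t), t^2*exp(6*t)/2 + 4*t*exp(6*t)]
  [0, 0, exp(6*t)]

Strategy: write A = P · J · P⁻¹ where J is a Jordan canonical form, so e^{tA} = P · e^{tJ} · P⁻¹, and e^{tJ} can be computed block-by-block.

A has Jordan form
J =
  [6, 1, 0]
  [0, 6, 1]
  [0, 0, 6]
(up to reordering of blocks).

Per-block formulas:
  For a 3×3 Jordan block J_3(6): exp(t · J_3(6)) = e^(6t)·(I + t·N + (t^2/2)·N^2), where N is the 3×3 nilpotent shift.

After assembling e^{tJ} and conjugating by P, we get:

e^{tA} =
  [-t*exp(6*t) + exp(6*t), t*exp(6*t), t^2*exp(6*t)/2 + 3*t*exp(6*t)]
  [-t*exp(6*t), t*exp(6*t) + exp(6*t), t^2*exp(6*t)/2 + 4*t*exp(6*t)]
  [0, 0, exp(6*t)]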